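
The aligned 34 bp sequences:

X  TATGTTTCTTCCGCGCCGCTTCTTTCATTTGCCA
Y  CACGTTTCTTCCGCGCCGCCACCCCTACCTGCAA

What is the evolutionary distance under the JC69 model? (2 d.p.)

The sequences differ at 11 of 34 sites, so p = 11/34 ≈ 0.323529.
d = −(3/4) ln(1 − 4p/3) = −0.75 ln(1 − 0.431372) = −0.75 ln(0.568628)
  = −0.75 × (-0.564529) = 0.423397 substitutions/site.

0.42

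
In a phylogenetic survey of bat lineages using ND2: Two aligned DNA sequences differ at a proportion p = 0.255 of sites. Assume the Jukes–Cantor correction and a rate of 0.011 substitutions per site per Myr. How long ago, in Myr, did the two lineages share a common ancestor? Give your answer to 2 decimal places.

14.17

d = −(3/4) ln(1 − 4p/3) = −0.75 ln(1 − 0.34) = −0.75 ln(0.66)
  = −0.75 × (-0.415515) = 0.311636 substitutions/site.
Under a molecular clock d = 2μt, so t = d/(2μ) = 0.311636 / (2 × 0.011) = 14.17 Myr.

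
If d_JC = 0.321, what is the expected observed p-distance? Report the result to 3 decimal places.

p = (3/4)(1 − e^(−4d/3)) = 0.75 × (1 − e^(-0.428)) = 0.75 × (1 − 0.651811) = 0.261142.

0.261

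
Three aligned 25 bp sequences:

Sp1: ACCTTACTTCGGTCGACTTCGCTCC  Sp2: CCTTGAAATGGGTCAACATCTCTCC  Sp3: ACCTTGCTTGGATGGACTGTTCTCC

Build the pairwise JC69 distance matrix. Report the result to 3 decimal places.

d(Sp1,Sp2) = 0.490, d(Sp1,Sp3) = 0.351, d(Sp2,Sp3) = 0.766

Sp1–Sp2: 9/25 sites differ → p = 0.36, d = −0.75 ln(1 − 0.48) = 0.490445 ≈ 0.490.
Sp1–Sp3: 7/25 sites differ → p = 0.28, d = −0.75 ln(1 − 0.373333) = 0.350505 ≈ 0.351.
Sp2–Sp3: 12/25 sites differ → p = 0.48, d = −0.75 ln(1 − 0.64) = 0.766238 ≈ 0.766.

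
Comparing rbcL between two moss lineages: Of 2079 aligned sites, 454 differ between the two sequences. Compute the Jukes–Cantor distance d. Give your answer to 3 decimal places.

p = 454/2079 ≈ 0.218374.
d = −(3/4) ln(1 − 4p/3) = −0.75 ln(1 − 0.291165) = −0.75 ln(0.708835)
  = −0.75 × (-0.344133) = 0.258100 substitutions/site.

0.258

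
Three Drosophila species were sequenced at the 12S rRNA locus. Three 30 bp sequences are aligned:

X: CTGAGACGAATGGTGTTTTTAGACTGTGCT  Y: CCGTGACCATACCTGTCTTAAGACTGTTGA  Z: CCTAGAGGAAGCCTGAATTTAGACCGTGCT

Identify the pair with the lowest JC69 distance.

X–Y: 12/30 differ, p = 0.400, d = 0.572.
X–Z: 9/30 differ, p = 0.300, d = 0.383.
Y–Z: 13/30 differ, p = 0.433, d = 0.647.
The smallest distance is between X and Z.

X and Z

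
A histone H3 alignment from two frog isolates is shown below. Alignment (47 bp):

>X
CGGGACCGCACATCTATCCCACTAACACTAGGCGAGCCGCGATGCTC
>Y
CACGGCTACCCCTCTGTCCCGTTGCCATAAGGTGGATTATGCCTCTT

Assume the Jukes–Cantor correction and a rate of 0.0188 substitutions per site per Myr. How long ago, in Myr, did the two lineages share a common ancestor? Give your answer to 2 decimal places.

24.64

The sequences differ at 25 of 47 sites, so p = 25/47 ≈ 0.531915.
d = −(3/4) ln(1 − 4p/3) = −0.75 ln(1 − 0.70922) = −0.75 ln(0.29078)
  = −0.75 × (-1.235188) = 0.926391 substitutions/site.
Under a molecular clock d = 2μt, so t = d/(2μ) = 0.926391 / (2 × 0.0188) = 24.64 Myr.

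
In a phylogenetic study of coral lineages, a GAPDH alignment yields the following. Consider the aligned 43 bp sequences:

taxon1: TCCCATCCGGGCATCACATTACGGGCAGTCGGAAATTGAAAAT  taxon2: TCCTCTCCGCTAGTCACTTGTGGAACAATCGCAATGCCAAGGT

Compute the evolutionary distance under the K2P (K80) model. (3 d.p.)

0.731

Of 43 sites, 8 differences are transitions and 12 are transversions, so P = 8/43 ≈ 0.186047 and Q = 12/43 ≈ 0.27907.
Under the Kimura two-parameter model, d = −½ ln(1 − 2P − Q) − ¼ ln(1 − 2Q).
1 − 2P − Q = 0.348836, giving −½ ln(0.348836) = 0.526577.
1 − 2Q = 0.44186, giving −¼ ln(0.44186) = 0.204191.
d = 0.526577 + 0.204191 = 0.730768.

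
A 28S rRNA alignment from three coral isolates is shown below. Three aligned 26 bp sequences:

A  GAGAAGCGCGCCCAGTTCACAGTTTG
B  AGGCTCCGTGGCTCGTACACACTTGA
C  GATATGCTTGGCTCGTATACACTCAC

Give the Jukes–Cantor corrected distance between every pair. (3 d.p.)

d(A,B) = 0.824, d(A,C) = 0.824, d(B,C) = 0.539

A–B: 13/26 sites differ → p = 0.5, d = −0.75 ln(1 − 0.666667) = 0.823960 ≈ 0.824.
A–C: 13/26 sites differ → p = 0.5, d = −0.75 ln(1 − 0.666667) = 0.823960 ≈ 0.824.
B–C: 10/26 sites differ → p ≈ 0.384615, d = −0.75 ln(1 − 0.51282) = 0.539341 ≈ 0.539.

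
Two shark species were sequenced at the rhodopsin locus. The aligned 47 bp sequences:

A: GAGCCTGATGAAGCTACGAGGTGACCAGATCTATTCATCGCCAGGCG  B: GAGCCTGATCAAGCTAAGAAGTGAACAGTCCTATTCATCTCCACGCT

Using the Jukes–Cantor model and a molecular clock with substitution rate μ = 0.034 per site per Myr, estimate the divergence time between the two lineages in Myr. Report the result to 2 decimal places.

3.25

The sequences differ at 9 of 47 sites (10, 17, 20, 25, 29, 30, 40, 44, 47), so p = 9/47 ≈ 0.191489.
d = −(3/4) ln(1 − 4p/3) = −0.75 ln(1 − 0.255319) = −0.75 ln(0.744681)
  = −0.75 × (-0.294799) = 0.221099 substitutions/site.
Under a molecular clock d = 2μt, so t = d/(2μ) = 0.221099 / (2 × 0.034) = 3.25 Myr.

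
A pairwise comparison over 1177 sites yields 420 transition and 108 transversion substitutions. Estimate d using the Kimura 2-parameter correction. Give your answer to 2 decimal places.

P = 420/1177 ≈ 0.356839 and Q = 108/1177 ≈ 0.091759.
Under the Kimura two-parameter model, d = −½ ln(1 − 2P − Q) − ¼ ln(1 − 2Q).
1 − 2P − Q = 0.194563, giving −½ ln(0.194563) = 0.818500.
1 − 2Q = 0.816482, giving −¼ ln(0.816482) = 0.050688.
d = 0.818500 + 0.050688 = 0.869188.

0.87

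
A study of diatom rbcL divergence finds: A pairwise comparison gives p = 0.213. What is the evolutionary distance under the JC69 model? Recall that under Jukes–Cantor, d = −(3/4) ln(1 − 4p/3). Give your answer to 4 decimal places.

d = −(3/4) ln(1 − 4p/3) = −0.75 ln(1 − 0.284) = −0.75 ln(0.716)
  = −0.75 × (-0.334075) = 0.250556 substitutions/site.

0.2506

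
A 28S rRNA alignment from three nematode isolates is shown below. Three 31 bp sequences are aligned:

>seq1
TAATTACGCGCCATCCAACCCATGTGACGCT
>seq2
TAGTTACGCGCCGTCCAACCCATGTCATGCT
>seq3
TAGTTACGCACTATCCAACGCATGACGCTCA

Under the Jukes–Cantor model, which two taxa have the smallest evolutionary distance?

seq1–seq2: 4/31 differ, p = 0.129, d = 0.142.
seq1–seq3: 9/31 differ, p = 0.290, d = 0.367.
seq2–seq3: 9/31 differ, p = 0.290, d = 0.367.
The smallest distance is between seq1 and seq2.

seq1 and seq2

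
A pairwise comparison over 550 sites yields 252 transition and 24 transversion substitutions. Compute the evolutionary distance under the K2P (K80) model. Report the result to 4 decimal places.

1.6323

P = 252/550 ≈ 0.458182 and Q = 24/550 ≈ 0.043636.
Under the Kimura two-parameter model, d = −½ ln(1 − 2P − Q) − ¼ ln(1 − 2Q).
1 − 2P − Q = 0.04, giving −½ ln(0.04) = 1.609438.
1 − 2Q = 0.912728, giving −¼ ln(0.912728) = 0.022829.
d = 1.609438 + 0.022829 = 1.632267.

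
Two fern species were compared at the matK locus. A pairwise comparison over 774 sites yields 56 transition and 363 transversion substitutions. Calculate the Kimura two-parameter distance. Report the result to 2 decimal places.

P = 56/774 ≈ 0.072351 and Q = 363/774 ≈ 0.468992.
Under the Kimura two-parameter model, d = −½ ln(1 − 2P − Q) − ¼ ln(1 − 2Q).
1 − 2P − Q = 0.386306, giving −½ ln(0.386306) = 0.475563.
1 − 2Q = 0.062016, giving −¼ ln(0.062016) = 0.695091.
d = 0.475563 + 0.695091 = 1.170654.

1.17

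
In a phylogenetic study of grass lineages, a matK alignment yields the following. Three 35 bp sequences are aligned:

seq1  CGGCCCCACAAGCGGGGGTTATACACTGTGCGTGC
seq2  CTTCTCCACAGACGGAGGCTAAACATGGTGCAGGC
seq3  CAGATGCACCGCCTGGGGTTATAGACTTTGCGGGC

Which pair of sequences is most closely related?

seq1–seq2: 12/35 differ, p = 0.343, d = 0.458.
seq1–seq3: 11/35 differ, p = 0.314, d = 0.407.
seq2–seq3: 15/35 differ, p = 0.429, d = 0.635.
The smallest distance is between seq1 and seq3.

seq1 and seq3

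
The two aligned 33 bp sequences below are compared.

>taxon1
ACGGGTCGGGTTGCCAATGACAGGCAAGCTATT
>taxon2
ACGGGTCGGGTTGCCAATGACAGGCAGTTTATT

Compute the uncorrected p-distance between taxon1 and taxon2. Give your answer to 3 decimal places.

The sequences differ at 3 of 33 positions (sites 27, 28, 29).
p = 3/33 = 0.090909… ≈ 0.091 (to 3 d.p.).

0.091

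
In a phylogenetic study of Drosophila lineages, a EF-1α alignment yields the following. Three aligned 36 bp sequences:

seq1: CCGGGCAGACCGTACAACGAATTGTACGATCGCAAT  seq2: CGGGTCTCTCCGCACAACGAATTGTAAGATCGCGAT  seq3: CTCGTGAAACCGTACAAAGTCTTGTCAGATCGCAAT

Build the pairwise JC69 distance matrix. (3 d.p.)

seq1–seq2: 8/36 sites differ → p ≈ 0.222222, d = −0.75 ln(1 − 0.296296) = 0.263548 ≈ 0.264.
seq1–seq3: 10/36 sites differ → p ≈ 0.277778, d = −0.75 ln(1 − 0.370371) = 0.346968 ≈ 0.347.
seq2–seq3: 12/36 sites differ → p ≈ 0.333333, d = −0.75 ln(1 − 0.444444) = 0.440839 ≈ 0.441.

d(seq1,seq2) = 0.264, d(seq1,seq3) = 0.347, d(seq2,seq3) = 0.441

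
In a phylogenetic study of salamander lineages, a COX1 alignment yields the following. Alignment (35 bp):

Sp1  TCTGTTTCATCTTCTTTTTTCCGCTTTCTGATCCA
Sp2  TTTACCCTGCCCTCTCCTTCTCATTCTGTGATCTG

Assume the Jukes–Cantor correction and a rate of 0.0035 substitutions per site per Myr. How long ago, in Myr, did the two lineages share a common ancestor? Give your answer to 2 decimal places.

The sequences differ at 19 of 35 sites, so p = 19/35 ≈ 0.542857.
d = −(3/4) ln(1 − 4p/3) = −0.75 ln(1 − 0.723809) = −0.75 ln(0.276191)
  = −0.75 × (-1.286663) = 0.964997 substitutions/site.
Under a molecular clock d = 2μt, so t = d/(2μ) = 0.964997 / (2 × 0.0035) = 137.86 Myr.

137.86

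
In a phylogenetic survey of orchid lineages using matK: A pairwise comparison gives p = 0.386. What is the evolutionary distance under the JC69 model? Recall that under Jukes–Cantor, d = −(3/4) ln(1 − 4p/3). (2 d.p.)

0.54

d = −(3/4) ln(1 − 4p/3) = −0.75 ln(1 − 0.514667) = −0.75 ln(0.485333)
  = −0.75 × (-0.722920) = 0.542190 substitutions/site.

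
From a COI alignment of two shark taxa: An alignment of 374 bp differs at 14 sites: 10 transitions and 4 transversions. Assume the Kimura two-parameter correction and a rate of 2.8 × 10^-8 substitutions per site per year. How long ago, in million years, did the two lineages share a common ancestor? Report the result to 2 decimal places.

P = 10/374 ≈ 0.026738 and Q = 4/374 ≈ 0.010695.
Under the Kimura two-parameter model, d = −½ ln(1 − 2P − Q) − ¼ ln(1 − 2Q).
1 − 2P − Q = 0.935829, giving −½ ln(0.935829) = 0.033161.
1 − 2Q = 0.97861, giving −¼ ln(0.97861) = 0.005406.
d = 0.033161 + 0.005406 = 0.038567.
Under a molecular clock d = 2μt, so t = d/(2μ) = 0.038567 / (2 × 2.8 × 10^-8) = 0.69 million years.

0.69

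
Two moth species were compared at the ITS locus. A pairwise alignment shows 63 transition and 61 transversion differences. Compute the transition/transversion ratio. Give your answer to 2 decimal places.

R = 63/61 = 1.032786… ≈ 1.03 (to 2 d.p.).

1.03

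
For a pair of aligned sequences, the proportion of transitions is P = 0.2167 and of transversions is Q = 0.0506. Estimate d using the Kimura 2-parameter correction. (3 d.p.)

0.357

Under the Kimura two-parameter model, d = −½ ln(1 − 2P − Q) − ¼ ln(1 − 2Q).
1 − 2P − Q = 0.516, giving −½ ln(0.516) = 0.330824.
1 − 2Q = 0.8988, giving −¼ ln(0.8988) = 0.026674.
d = 0.330824 + 0.026674 = 0.357498.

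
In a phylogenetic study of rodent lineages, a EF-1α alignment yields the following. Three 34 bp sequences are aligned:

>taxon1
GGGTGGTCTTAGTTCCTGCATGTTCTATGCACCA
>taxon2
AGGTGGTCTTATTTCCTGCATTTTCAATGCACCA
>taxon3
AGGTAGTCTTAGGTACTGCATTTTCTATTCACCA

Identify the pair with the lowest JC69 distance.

taxon1 and taxon2

taxon1–taxon2: 4/34 differ, p = 0.118, d = 0.128.
taxon1–taxon3: 6/34 differ, p = 0.176, d = 0.201.
taxon2–taxon3: 6/34 differ, p = 0.176, d = 0.201.
The smallest distance is between taxon1 and taxon2.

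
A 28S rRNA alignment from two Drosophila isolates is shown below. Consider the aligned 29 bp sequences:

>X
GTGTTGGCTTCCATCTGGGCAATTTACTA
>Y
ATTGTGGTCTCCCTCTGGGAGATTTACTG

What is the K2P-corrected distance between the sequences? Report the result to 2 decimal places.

0.41

Of 29 sites, 5 differences are transitions and 4 are transversions, so P = 5/29 ≈ 0.172414 and Q = 4/29 ≈ 0.137931.
Under the Kimura two-parameter model, d = −½ ln(1 − 2P − Q) − ¼ ln(1 − 2Q).
1 − 2P − Q = 0.517241, giving −½ ln(0.517241) = 0.329623.
1 − 2Q = 0.724138, giving −¼ ln(0.724138) = 0.080693.
d = 0.329623 + 0.080693 = 0.410316.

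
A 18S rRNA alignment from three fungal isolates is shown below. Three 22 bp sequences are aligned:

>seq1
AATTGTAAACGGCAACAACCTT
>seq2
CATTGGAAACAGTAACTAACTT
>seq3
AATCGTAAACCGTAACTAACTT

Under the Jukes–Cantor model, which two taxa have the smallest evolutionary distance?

seq1–seq2: 6/22 differ, p = 0.273, d = 0.339.
seq1–seq3: 5/22 differ, p = 0.227, d = 0.271.
seq2–seq3: 4/22 differ, p = 0.182, d = 0.208.
The smallest distance is between seq2 and seq3.

seq2 and seq3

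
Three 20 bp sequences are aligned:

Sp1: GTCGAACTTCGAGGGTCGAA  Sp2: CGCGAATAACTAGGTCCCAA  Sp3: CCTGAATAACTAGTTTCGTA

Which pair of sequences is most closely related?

Sp2 and Sp3

Sp1–Sp2: 9/20 differ, p = 0.450, d = 0.687.
Sp1–Sp3: 10/20 differ, p = 0.500, d = 0.824.
Sp2–Sp3: 6/20 differ, p = 0.300, d = 0.383.
The smallest distance is between Sp2 and Sp3.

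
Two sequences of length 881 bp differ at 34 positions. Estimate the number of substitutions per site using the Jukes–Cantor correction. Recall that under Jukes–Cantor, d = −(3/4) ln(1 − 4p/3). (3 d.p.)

0.040

p = 34/881 ≈ 0.038593.
d = −(3/4) ln(1 − 4p/3) = −0.75 ln(1 − 0.051457) = −0.75 ln(0.948543)
  = −0.75 × (-0.052828) = 0.039621 substitutions/site.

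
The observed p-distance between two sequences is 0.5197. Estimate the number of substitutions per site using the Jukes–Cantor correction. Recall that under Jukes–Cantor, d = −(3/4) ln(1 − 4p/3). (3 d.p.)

d = −(3/4) ln(1 − 4p/3) = −0.75 ln(1 − 0.692933) = −0.75 ln(0.307067)
  = −0.75 × (-1.180689) = 0.885517 substitutions/site.

0.886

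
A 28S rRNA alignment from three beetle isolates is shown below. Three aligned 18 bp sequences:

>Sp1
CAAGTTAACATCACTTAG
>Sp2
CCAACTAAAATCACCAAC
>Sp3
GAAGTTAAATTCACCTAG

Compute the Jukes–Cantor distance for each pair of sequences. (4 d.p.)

Sp1–Sp2: 7/18 sites differ → p ≈ 0.388889, d = −0.75 ln(1 − 0.518519) = 0.548166 ≈ 0.5482.
Sp1–Sp3: 4/18 sites differ → p ≈ 0.222222, d = −0.75 ln(1 − 0.296296) = 0.263548 ≈ 0.2635.
Sp2–Sp3: 7/18 sites differ → p ≈ 0.388889, d = −0.75 ln(1 − 0.518519) = 0.548166 ≈ 0.5482.

d(Sp1,Sp2) = 0.5482, d(Sp1,Sp3) = 0.2635, d(Sp2,Sp3) = 0.5482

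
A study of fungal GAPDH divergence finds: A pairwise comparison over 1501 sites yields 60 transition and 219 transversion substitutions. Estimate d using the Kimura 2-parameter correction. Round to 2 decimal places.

P = 60/1501 ≈ 0.039973 and Q = 219/1501 ≈ 0.145903.
Under the Kimura two-parameter model, d = −½ ln(1 − 2P − Q) − ¼ ln(1 − 2Q).
1 − 2P − Q = 0.774151, giving −½ ln(0.774151) = 0.127994.
1 − 2Q = 0.708194, giving −¼ ln(0.708194) = 0.086259.
d = 0.127994 + 0.086259 = 0.214253.

0.21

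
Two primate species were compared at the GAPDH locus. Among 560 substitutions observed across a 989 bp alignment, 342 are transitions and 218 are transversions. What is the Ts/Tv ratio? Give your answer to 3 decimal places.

1.569

R = 342/218 = 1.568807… ≈ 1.569 (to 3 d.p.).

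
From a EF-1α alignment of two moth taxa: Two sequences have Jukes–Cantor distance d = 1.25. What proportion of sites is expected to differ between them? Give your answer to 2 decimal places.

p = (3/4)(1 − e^(−4d/3)) = 0.75 × (1 − e^(-1.666667)) = 0.75 × (1 − 0.188876) = 0.608343.

0.61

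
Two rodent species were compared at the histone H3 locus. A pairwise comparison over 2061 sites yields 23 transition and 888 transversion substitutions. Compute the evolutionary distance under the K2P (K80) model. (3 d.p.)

0.796

P = 23/2061 ≈ 0.01116 and Q = 888/2061 ≈ 0.430859.
Under the Kimura two-parameter model, d = −½ ln(1 − 2P − Q) − ¼ ln(1 − 2Q).
1 − 2P − Q = 0.546821, giving −½ ln(0.546821) = 0.301817.
1 − 2Q = 0.138282, giving −¼ ln(0.138282) = 0.494615.
d = 0.301817 + 0.494615 = 0.796432.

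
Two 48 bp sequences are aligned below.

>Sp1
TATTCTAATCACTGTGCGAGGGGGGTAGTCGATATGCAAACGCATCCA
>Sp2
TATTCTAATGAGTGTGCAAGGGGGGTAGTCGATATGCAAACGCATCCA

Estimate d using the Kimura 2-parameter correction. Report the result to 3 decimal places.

Of 48 sites, 1 differences are transitions and 2 are transversions, so P = 1/48 ≈ 0.020833 and Q = 2/48 ≈ 0.041667.
Under the Kimura two-parameter model, d = −½ ln(1 − 2P − Q) − ¼ ln(1 − 2Q).
1 − 2P − Q = 0.916667, giving −½ ln(0.916667) = 0.043506.
1 − 2Q = 0.916666, giving −¼ ln(0.916666) = 0.021753.
d = 0.043506 + 0.021753 = 0.065259.

0.065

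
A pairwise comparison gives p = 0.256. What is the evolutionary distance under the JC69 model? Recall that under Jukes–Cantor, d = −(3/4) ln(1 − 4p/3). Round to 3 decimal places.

0.313

d = −(3/4) ln(1 − 4p/3) = −0.75 ln(1 − 0.341333) = −0.75 ln(0.658667)
  = −0.75 × (-0.417537) = 0.313153 substitutions/site.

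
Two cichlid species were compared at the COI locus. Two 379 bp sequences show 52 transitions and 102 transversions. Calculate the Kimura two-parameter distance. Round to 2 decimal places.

0.59

P = 52/379 ≈ 0.137203 and Q = 102/379 ≈ 0.269129.
Under the Kimura two-parameter model, d = −½ ln(1 − 2P − Q) − ¼ ln(1 − 2Q).
1 − 2P − Q = 0.456465, giving −½ ln(0.456465) = 0.392122.
1 − 2Q = 0.461742, giving −¼ ln(0.461742) = 0.193187.
d = 0.392122 + 0.193187 = 0.585309.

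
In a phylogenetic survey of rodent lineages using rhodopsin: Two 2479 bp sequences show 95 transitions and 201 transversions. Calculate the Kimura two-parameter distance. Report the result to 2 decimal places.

0.13

P = 95/2479 ≈ 0.038322 and Q = 201/2479 ≈ 0.081081.
Under the Kimura two-parameter model, d = −½ ln(1 − 2P − Q) − ¼ ln(1 − 2Q).
1 − 2P − Q = 0.842275, giving −½ ln(0.842275) = 0.085824.
1 − 2Q = 0.837838, giving −¼ ln(0.837838) = 0.044233.
d = 0.085824 + 0.044233 = 0.130057.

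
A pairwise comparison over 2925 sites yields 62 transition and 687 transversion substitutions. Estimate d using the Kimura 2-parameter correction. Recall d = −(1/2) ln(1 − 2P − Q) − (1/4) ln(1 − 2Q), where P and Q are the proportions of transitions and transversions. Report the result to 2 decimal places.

P = 62/2925 ≈ 0.021197 and Q = 687/2925 ≈ 0.234872.
Under the Kimura two-parameter model, d = −½ ln(1 − 2P − Q) − ¼ ln(1 − 2Q).
1 − 2P − Q = 0.722734, giving −½ ln(0.722734) = 0.162357.
1 − 2Q = 0.530256, giving −¼ ln(0.530256) = 0.158599.
d = 0.162357 + 0.158599 = 0.320956.

0.32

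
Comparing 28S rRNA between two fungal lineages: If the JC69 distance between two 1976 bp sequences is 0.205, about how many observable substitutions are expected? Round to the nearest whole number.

354

Invert JC69: p = (3/4)(1 − e^(−4d/3)) = 0.75 × (1 − e^(-0.273333)) = 0.75 × (1 − 0.760839) = 0.179371.
Expected differing sites = pL ≈ 0.179371 × 1976 = 354.437096 ≈ 354.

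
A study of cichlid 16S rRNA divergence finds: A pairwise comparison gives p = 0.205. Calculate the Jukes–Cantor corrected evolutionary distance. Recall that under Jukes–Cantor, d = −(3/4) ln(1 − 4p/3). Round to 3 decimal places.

0.239

d = −(3/4) ln(1 − 4p/3) = −0.75 ln(1 − 0.273333) = −0.75 ln(0.726667)
  = −0.75 × (-0.319287) = 0.239465 substitutions/site.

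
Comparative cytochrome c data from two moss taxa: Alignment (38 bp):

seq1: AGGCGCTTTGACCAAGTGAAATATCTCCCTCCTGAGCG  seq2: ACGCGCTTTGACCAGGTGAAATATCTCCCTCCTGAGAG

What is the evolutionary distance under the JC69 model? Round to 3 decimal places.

0.083

The sequences differ at 3 of 38 sites (2, 15, 37), so p = 3/38 ≈ 0.078947.
d = −(3/4) ln(1 − 4p/3) = −0.75 ln(1 − 0.105263) = −0.75 ln(0.894737)
  = −0.75 × (-0.111225) = 0.083419 substitutions/site.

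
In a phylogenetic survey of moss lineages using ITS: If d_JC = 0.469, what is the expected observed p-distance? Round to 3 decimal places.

p = (3/4)(1 − e^(−4d/3)) = 0.75 × (1 − e^(-0.625333)) = 0.75 × (1 − 0.535083) = 0.348688.

0.349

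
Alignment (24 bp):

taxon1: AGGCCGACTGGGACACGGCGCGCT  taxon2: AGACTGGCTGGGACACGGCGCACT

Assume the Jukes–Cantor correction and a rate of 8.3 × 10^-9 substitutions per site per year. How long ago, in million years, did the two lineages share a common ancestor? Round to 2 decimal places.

The sequences differ at 4 of 24 sites (3, 5, 7, 22), so p = 4/24 ≈ 0.166667.
d = −(3/4) ln(1 − 4p/3) = −0.75 ln(1 − 0.222223) = −0.75 ln(0.777777)
  = −0.75 × (-0.251315) = 0.188486 substitutions/site.
Under a molecular clock d = 2μt, so t = d/(2μ) = 0.188486 / (2 × 8.3 × 10^-9) = 11.35 million years.

11.35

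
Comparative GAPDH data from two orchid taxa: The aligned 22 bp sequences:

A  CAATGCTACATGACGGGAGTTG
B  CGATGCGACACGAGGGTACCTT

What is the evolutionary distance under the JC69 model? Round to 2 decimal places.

0.50

The sequences differ at 8 of 22 sites (2, 7, 11, 14, 17, 19, 20, 22), so p = 8/22 ≈ 0.363636.
d = −(3/4) ln(1 − 4p/3) = −0.75 ln(1 − 0.484848) = −0.75 ln(0.515152)
  = −0.75 × (-0.663293) = 0.497470 substitutions/site.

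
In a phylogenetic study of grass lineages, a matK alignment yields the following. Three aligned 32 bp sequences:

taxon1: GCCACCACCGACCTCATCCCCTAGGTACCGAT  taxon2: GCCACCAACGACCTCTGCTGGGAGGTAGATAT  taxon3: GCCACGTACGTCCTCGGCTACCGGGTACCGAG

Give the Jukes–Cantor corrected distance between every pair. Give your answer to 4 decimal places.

taxon1–taxon2: 10/32 sites differ → p = 0.3125, d = −0.75 ln(1 − 0.416667) = 0.404248 ≈ 0.4042.
taxon1–taxon3: 11/32 sites differ → p = 0.34375, d = −0.75 ln(1 − 0.458333) = 0.459828 ≈ 0.4598.
taxon2–taxon3: 12/32 sites differ → p = 0.375, d = −0.75 ln(1 − 0.5) = 0.519860 ≈ 0.5199.

d(taxon1,taxon2) = 0.4042, d(taxon1,taxon3) = 0.4598, d(taxon2,taxon3) = 0.5199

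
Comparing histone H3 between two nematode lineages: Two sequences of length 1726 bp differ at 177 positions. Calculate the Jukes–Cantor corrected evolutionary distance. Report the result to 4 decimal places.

p = 177/1726 ≈ 0.102549.
d = −(3/4) ln(1 − 4p/3) = −0.75 ln(1 − 0.136732) = −0.75 ln(0.863268)
  = −0.75 × (-0.147030) = 0.110273 substitutions/site.

0.1103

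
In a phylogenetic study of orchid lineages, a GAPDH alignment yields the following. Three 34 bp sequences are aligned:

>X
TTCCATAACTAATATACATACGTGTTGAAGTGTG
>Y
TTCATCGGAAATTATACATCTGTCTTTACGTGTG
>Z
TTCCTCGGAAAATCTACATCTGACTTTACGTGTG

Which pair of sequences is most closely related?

X–Y: 13/34 differ, p = 0.382, d = 0.535.
X–Z: 13/34 differ, p = 0.382, d = 0.535.
Y–Z: 4/34 differ, p = 0.118, d = 0.128.
The smallest distance is between Y and Z.

Y and Z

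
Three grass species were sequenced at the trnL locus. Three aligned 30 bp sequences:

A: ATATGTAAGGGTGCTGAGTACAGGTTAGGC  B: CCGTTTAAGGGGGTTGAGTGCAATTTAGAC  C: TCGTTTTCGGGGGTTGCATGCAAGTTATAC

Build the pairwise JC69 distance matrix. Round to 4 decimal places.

d(A,B) = 0.4408, d(A,C) = 0.7301, d(B,C) = 0.2795

A–B: 10/30 sites differ → p ≈ 0.333333, d = −0.75 ln(1 − 0.444444) = 0.440839 ≈ 0.4408.
A–C: 14/30 sites differ → p ≈ 0.466667, d = −0.75 ln(1 − 0.622223) = 0.730088 ≈ 0.7301.
B–C: 7/30 sites differ → p ≈ 0.233333, d = −0.75 ln(1 − 0.311111) = 0.279506 ≈ 0.2795.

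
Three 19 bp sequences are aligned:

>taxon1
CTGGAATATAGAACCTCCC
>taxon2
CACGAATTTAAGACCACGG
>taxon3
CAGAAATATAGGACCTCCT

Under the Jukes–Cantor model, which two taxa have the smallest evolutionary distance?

taxon1 and taxon3

taxon1–taxon2: 8/19 differ, p = 0.421, d = 0.618.
taxon1–taxon3: 4/19 differ, p = 0.211, d = 0.247.
taxon2–taxon3: 7/19 differ, p = 0.368, d = 0.507.
The smallest distance is between taxon1 and taxon3.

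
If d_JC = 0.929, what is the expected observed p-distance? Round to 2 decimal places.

p = (3/4)(1 − e^(−4d/3)) = 0.75 × (1 − e^(-1.238667)) = 0.75 × (1 − 0.289770) = 0.532673.

0.53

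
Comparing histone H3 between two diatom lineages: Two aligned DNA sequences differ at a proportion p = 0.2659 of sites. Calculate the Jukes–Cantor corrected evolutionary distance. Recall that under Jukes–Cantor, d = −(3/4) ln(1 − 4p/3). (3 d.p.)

d = −(3/4) ln(1 − 4p/3) = −0.75 ln(1 − 0.354533) = −0.75 ln(0.645467)
  = −0.75 × (-0.437781) = 0.328336 substitutions/site.

0.328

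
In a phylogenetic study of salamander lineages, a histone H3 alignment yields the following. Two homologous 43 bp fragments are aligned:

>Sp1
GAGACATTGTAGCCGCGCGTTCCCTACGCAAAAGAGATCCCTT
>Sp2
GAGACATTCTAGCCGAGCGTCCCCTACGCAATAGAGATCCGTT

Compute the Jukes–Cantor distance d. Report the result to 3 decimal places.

The sequences differ at 5 of 43 sites (9, 16, 21, 32, 41), so p = 5/43 ≈ 0.116279.
d = −(3/4) ln(1 − 4p/3) = −0.75 ln(1 − 0.155039) = −0.75 ln(0.844961)
  = −0.75 × (-0.168465) = 0.126349 substitutions/site.

0.126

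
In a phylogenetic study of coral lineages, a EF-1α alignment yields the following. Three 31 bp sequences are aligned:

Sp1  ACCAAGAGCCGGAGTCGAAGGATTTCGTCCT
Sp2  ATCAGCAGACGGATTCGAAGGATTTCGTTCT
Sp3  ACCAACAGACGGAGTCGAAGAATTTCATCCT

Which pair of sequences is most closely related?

Sp1 and Sp3

Sp1–Sp2: 6/31 differ, p = 0.194, d = 0.224.
Sp1–Sp3: 4/31 differ, p = 0.129, d = 0.142.
Sp2–Sp3: 6/31 differ, p = 0.194, d = 0.224.
The smallest distance is between Sp1 and Sp3.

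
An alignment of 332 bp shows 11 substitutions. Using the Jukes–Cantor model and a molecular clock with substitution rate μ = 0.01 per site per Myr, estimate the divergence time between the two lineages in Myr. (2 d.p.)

1.69

p = 11/332 ≈ 0.033133.
d = −(3/4) ln(1 − 4p/3) = −0.75 ln(1 − 0.044177) = −0.75 ln(0.955823)
  = −0.75 × (-0.045183) = 0.033887 substitutions/site.
Under a molecular clock d = 2μt, so t = d/(2μ) = 0.033887 / (2 × 0.01) = 1.69 Myr.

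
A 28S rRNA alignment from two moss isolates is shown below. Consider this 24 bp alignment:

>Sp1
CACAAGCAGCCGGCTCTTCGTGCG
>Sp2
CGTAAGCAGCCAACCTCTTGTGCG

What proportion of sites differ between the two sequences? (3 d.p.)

0.333

The sequences differ at 8 of 24 positions (sites 2, 3, 12, 13, 15, 16, 17, 19).
p = 8/24 = 0.333333… ≈ 0.333 (to 3 d.p.).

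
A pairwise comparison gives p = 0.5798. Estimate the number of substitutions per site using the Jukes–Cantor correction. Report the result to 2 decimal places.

d = −(3/4) ln(1 − 4p/3) = −0.75 ln(1 − 0.773067) = −0.75 ln(0.226933)
  = −0.75 × (-1.483100) = 1.112325 substitutions/site.

1.11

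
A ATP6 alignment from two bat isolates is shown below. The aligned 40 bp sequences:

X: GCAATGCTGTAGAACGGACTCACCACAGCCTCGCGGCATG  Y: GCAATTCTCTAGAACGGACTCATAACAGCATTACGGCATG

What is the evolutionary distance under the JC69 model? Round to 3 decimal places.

The sequences differ at 7 of 40 sites (6, 9, 23, 24, 30, 32, 33), so p = 7/40 = 0.175.
d = −(3/4) ln(1 − 4p/3) = −0.75 ln(1 − 0.233333) = −0.75 ln(0.766667)
  = −0.75 × (-0.265703) = 0.199277 substitutions/site.

0.199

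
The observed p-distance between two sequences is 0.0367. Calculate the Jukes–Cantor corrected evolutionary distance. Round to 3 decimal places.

d = −(3/4) ln(1 − 4p/3) = −0.75 ln(1 − 0.048933) = −0.75 ln(0.951067)
  = −0.75 × (-0.050171) = 0.037628 substitutions/site.

0.038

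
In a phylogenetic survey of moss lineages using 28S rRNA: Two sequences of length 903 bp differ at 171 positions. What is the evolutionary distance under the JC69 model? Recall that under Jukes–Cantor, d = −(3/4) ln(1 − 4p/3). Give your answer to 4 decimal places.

p = 171/903 ≈ 0.189369.
d = −(3/4) ln(1 − 4p/3) = −0.75 ln(1 − 0.252492) = −0.75 ln(0.747508)
  = −0.75 × (-0.291010) = 0.218258 substitutions/site.

0.2183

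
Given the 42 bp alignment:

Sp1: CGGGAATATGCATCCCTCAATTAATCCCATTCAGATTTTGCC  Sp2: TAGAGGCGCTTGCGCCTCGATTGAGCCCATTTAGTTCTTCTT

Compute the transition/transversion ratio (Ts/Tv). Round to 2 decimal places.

Transitions are A↔G and C↔T; transversions are all other mismatches.
Transitions: 17. Transversions: 5.
R = 17/5 = 3.40.

3.40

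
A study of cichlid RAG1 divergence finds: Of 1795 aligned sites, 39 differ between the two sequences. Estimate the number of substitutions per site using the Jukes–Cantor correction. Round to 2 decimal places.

0.02

p = 39/1795 ≈ 0.021727.
d = −(3/4) ln(1 − 4p/3) = −0.75 ln(1 − 0.028969) = −0.75 ln(0.971031)
  = −0.75 × (-0.029397) = 0.022048 substitutions/site.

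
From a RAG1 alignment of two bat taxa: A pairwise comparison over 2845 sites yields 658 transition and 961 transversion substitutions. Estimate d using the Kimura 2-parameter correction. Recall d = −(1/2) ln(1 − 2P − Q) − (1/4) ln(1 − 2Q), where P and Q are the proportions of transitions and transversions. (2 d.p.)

1.09

P = 658/2845 ≈ 0.231283 and Q = 961/2845 ≈ 0.337786.
Under the Kimura two-parameter model, d = −½ ln(1 − 2P − Q) − ¼ ln(1 − 2Q).
1 − 2P − Q = 0.199648, giving −½ ln(0.199648) = 0.805600.
1 − 2Q = 0.324428, giving −¼ ln(0.324428) = 0.281423.
d = 0.805600 + 0.281423 = 1.087023.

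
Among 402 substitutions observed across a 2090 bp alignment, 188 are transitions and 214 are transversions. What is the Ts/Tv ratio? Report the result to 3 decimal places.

R = 188/214 = 0.878504… ≈ 0.879 (to 3 d.p.).

0.879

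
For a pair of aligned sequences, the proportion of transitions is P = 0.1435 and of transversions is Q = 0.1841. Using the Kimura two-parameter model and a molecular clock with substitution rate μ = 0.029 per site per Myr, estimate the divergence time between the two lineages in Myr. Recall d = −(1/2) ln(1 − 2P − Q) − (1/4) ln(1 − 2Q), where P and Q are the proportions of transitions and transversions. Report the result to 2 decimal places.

7.47

Under the Kimura two-parameter model, d = −½ ln(1 − 2P − Q) − ¼ ln(1 − 2Q).
1 − 2P − Q = 0.5289, giving −½ ln(0.5289) = 0.318478.
1 − 2Q = 0.6318, giving −¼ ln(0.6318) = 0.114796.
d = 0.318478 + 0.114796 = 0.433274.
Under a molecular clock d = 2μt, so t = d/(2μ) = 0.433274 / (2 × 0.029) = 7.47 Myr.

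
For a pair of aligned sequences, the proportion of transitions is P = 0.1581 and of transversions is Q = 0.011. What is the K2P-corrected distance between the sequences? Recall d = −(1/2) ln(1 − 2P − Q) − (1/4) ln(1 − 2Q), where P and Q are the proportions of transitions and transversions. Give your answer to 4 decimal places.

0.2037

Under the Kimura two-parameter model, d = −½ ln(1 − 2P − Q) − ¼ ln(1 − 2Q).
1 − 2P − Q = 0.6728, giving −½ ln(0.6728) = 0.198154.
1 − 2Q = 0.978, giving −¼ ln(0.978) = 0.005561.
d = 0.198154 + 0.005561 = 0.203715.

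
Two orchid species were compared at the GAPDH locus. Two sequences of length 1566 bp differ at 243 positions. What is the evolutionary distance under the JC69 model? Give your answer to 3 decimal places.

p = 243/1566 ≈ 0.155172.
d = −(3/4) ln(1 − 4p/3) = −0.75 ln(1 − 0.206896) = −0.75 ln(0.793104)
  = −0.75 × (-0.231801) = 0.173851 substitutions/site.

0.174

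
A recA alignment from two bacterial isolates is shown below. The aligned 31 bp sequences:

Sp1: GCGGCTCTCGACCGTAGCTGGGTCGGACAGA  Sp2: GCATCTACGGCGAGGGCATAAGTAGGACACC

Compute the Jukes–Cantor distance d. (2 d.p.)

0.99

The sequences differ at 17 of 31 sites, so p = 17/31 ≈ 0.548387.
d = −(3/4) ln(1 − 4p/3) = −0.75 ln(1 − 0.731183) = −0.75 ln(0.268817)
  = −0.75 × (-1.313724) = 0.985293 substitutions/site.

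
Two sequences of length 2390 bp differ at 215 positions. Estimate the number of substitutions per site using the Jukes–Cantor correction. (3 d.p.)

0.096

p = 215/2390 ≈ 0.089958.
d = −(3/4) ln(1 − 4p/3) = −0.75 ln(1 − 0.119944) = −0.75 ln(0.880056)
  = −0.75 × (-0.127770) = 0.095828 substitutions/site.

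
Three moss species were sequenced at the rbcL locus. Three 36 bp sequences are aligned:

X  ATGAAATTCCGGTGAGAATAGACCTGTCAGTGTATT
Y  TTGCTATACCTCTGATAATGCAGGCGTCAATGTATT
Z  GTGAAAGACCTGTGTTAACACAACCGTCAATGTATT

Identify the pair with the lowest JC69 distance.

X–Y: 13/36 differ, p = 0.361, d = 0.493.
X–Z: 11/36 differ, p = 0.306, d = 0.392.
Y–Z: 10/36 differ, p = 0.278, d = 0.347.
The smallest distance is between Y and Z.

Y and Z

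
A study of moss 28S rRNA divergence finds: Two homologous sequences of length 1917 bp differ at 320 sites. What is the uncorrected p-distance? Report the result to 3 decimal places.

p = 320/1917 = 0.166927… ≈ 0.167 (to 3 d.p.).

0.167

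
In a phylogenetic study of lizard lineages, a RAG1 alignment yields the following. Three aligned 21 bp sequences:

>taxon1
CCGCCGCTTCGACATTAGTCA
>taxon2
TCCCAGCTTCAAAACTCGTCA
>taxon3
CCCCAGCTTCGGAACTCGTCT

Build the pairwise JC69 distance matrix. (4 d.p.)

d(taxon1,taxon2) = 0.4408, d(taxon1,taxon3) = 0.4408, d(taxon2,taxon3) = 0.2197

taxon1–taxon2: 7/21 sites differ → p ≈ 0.333333, d = −0.75 ln(1 − 0.444444) = 0.440839 ≈ 0.4408.
taxon1–taxon3: 7/21 sites differ → p ≈ 0.333333, d = −0.75 ln(1 − 0.444444) = 0.440839 ≈ 0.4408.
taxon2–taxon3: 4/21 sites differ → p ≈ 0.190476, d = −0.75 ln(1 − 0.253968) = 0.219740 ≈ 0.2197.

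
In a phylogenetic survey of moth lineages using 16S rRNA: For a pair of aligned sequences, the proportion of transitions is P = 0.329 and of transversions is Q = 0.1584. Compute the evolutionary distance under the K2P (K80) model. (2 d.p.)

0.94

Under the Kimura two-parameter model, d = −½ ln(1 − 2P − Q) − ¼ ln(1 − 2Q).
1 − 2P − Q = 0.1836, giving −½ ln(0.1836) = 0.847498.
1 − 2Q = 0.6832, giving −¼ ln(0.6832) = 0.095242.
d = 0.847498 + 0.095242 = 0.942740.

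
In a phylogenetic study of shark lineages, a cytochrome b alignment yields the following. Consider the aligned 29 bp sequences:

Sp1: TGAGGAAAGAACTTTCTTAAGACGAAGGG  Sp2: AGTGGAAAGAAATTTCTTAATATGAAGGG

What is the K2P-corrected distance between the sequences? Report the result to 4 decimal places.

Of 29 sites, 1 differences are transitions and 4 are transversions, so P = 1/29 ≈ 0.034483 and Q = 4/29 ≈ 0.137931.
Under the Kimura two-parameter model, d = −½ ln(1 − 2P − Q) − ¼ ln(1 − 2Q).
1 − 2P − Q = 0.793103, giving −½ ln(0.793103) = 0.115901.
1 − 2Q = 0.724138, giving −¼ ln(0.724138) = 0.080693.
d = 0.115901 + 0.080693 = 0.196594.

0.1966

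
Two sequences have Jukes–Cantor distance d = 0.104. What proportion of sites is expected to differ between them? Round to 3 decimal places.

p = (3/4)(1 − e^(−4d/3)) = 0.75 × (1 − e^(-0.138667)) = 0.75 × (1 − 0.870518) = 0.097112.

0.097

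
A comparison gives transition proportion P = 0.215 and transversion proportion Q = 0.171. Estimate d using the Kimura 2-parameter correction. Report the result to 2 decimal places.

Under the Kimura two-parameter model, d = −½ ln(1 − 2P − Q) − ¼ ln(1 − 2Q).
1 − 2P − Q = 0.399, giving −½ ln(0.399) = 0.459397.
1 − 2Q = 0.658, giving −¼ ln(0.658) = 0.104638.
d = 0.459397 + 0.104638 = 0.564035.

0.56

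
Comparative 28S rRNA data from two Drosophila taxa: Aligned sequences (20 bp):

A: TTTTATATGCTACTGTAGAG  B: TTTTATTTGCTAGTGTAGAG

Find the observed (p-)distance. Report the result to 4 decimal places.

0.1000

The sequences differ at 2 of 20 positions (sites 7, 13).
p = 2/20 = 0.1000.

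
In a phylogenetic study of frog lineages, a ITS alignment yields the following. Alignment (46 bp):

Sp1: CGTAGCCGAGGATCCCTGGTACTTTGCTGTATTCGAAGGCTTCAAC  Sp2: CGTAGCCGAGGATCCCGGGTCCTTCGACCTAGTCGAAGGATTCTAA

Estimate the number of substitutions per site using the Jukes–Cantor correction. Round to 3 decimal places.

The sequences differ at 10 of 46 sites (17, 21, 25, 27, 28, 29, 32, 40, 44, 46), so p = 10/46 ≈ 0.217391.
d = −(3/4) ln(1 − 4p/3) = −0.75 ln(1 − 0.289855) = −0.75 ln(0.710145)
  = −0.75 × (-0.342286) = 0.256715 substitutions/site.

0.257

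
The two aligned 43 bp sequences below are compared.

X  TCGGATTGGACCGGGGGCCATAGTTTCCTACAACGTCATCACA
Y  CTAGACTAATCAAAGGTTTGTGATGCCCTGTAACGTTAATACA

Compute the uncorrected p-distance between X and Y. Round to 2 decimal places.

The sequences differ at 23 of 43 positions.
p = 23/43 = 0.534883… ≈ 0.53 (to 2 d.p.).

0.53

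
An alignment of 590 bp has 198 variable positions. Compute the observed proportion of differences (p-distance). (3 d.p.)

p = 198/590 = 0.335593… ≈ 0.336 (to 3 d.p.).

0.336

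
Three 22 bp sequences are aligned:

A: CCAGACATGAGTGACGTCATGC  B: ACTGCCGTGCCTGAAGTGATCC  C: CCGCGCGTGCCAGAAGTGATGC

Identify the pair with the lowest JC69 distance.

A–B: 9/22 differ, p = 0.409, d = 0.591.
A–C: 9/22 differ, p = 0.409, d = 0.591.
B–C: 6/22 differ, p = 0.273, d = 0.339.
The smallest distance is between B and C.

B and C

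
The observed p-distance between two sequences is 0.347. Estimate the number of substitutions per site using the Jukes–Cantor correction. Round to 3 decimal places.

0.466

d = −(3/4) ln(1 − 4p/3) = −0.75 ln(1 − 0.462667) = −0.75 ln(0.537333)
  = −0.75 × (-0.621137) = 0.465853 substitutions/site.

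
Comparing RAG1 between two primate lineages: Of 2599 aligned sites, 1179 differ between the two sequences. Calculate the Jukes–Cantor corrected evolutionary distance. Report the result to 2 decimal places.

0.70

p = 1179/2599 ≈ 0.453636.
d = −(3/4) ln(1 − 4p/3) = −0.75 ln(1 − 0.604848) = −0.75 ln(0.395152)
  = −0.75 × (-0.928485) = 0.696364 substitutions/site.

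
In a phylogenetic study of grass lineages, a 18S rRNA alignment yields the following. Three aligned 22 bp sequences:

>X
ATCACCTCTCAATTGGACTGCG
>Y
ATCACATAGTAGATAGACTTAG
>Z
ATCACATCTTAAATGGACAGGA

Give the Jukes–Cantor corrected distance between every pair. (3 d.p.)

X–Y: 9/22 sites differ → p ≈ 0.409091, d = −0.75 ln(1 − 0.545455) = 0.591344 ≈ 0.591.
X–Z: 6/22 sites differ → p ≈ 0.272727, d = −0.75 ln(1 − 0.363636) = 0.338988 ≈ 0.339.
Y–Z: 8/22 sites differ → p ≈ 0.363636, d = −0.75 ln(1 − 0.484848) = 0.497470 ≈ 0.497.

d(X,Y) = 0.591, d(X,Z) = 0.339, d(Y,Z) = 0.497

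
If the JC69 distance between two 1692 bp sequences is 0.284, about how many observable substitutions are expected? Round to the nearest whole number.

400

Invert JC69: p = (3/4)(1 − e^(−4d/3)) = 0.75 × (1 − e^(-0.378667)) = 0.75 × (1 − 0.684774) = 0.236420.
Expected differing sites = pL ≈ 0.236420 × 1692 = 400.02264 ≈ 400.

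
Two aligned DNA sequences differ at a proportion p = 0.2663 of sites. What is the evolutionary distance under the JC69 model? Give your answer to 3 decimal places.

0.329

d = −(3/4) ln(1 − 4p/3) = −0.75 ln(1 − 0.355067) = −0.75 ln(0.644933)
  = −0.75 × (-0.438609) = 0.328957 substitutions/site.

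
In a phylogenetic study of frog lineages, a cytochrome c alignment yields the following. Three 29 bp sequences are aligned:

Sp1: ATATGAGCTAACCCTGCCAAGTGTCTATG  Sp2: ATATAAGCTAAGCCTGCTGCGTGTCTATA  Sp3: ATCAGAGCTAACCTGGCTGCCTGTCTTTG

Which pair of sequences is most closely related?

Sp1–Sp2: 6/29 differ, p = 0.207, d = 0.242.
Sp1–Sp3: 9/29 differ, p = 0.310, d = 0.401.
Sp2–Sp3: 9/29 differ, p = 0.310, d = 0.401.
The smallest distance is between Sp1 and Sp2.

Sp1 and Sp2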